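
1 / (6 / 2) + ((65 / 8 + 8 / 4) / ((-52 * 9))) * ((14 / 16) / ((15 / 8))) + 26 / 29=220733 / 180960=1.22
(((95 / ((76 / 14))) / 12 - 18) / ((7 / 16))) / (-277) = 794 / 5817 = 0.14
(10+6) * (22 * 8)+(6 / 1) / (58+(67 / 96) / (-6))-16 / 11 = 93843216 / 33341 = 2814.65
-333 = -333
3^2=9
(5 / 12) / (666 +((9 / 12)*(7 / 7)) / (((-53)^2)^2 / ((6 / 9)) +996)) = 39455725 / 63066030846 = 0.00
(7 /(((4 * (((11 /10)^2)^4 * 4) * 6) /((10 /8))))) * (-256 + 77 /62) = -10.83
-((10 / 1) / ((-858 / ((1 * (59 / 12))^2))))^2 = -302934025 / 3816274176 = -0.08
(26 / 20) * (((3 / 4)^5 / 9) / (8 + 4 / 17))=5967 / 1433600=0.00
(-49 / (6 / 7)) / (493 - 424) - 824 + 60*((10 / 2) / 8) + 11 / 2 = -781.83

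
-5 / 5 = -1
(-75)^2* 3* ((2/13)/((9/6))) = 22500/13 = 1730.77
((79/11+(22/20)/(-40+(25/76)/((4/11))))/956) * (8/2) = 4676183/156228325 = 0.03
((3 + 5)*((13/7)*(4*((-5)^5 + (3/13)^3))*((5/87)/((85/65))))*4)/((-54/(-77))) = -24166904960/519129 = -46552.79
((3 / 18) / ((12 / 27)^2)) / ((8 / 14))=189 / 128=1.48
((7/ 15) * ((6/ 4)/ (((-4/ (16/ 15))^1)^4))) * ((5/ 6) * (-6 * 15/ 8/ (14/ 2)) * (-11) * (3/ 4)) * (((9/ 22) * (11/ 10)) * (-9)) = -99/ 625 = -0.16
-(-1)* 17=17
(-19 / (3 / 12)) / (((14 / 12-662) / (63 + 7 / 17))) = 7.29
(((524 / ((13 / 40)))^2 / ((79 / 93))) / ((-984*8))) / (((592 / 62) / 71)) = -58545609550 / 20253467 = -2890.65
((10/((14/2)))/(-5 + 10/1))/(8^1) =1/28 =0.04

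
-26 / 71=-0.37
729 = 729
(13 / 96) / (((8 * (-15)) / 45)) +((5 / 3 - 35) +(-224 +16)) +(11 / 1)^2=-92455 / 768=-120.38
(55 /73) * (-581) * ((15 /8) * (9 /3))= -1437975 /584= -2462.29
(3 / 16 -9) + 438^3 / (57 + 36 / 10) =2240723679 / 1616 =1386586.44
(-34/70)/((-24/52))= 221/210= 1.05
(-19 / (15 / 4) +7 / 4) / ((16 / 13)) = -2587 / 960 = -2.69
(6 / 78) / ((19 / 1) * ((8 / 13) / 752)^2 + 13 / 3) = 344604 / 19412749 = 0.02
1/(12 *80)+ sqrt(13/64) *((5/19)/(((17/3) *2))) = 1/960+ 15 *sqrt(13)/5168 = 0.01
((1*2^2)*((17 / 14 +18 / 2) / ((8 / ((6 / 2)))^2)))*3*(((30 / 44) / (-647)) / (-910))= 81 / 4057984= 0.00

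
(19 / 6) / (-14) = -19 / 84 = -0.23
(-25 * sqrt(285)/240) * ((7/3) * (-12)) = 35 * sqrt(285)/12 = 49.24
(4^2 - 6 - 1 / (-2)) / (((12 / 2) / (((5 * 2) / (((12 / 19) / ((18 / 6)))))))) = 665 / 8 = 83.12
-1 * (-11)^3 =1331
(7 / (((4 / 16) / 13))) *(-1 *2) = -728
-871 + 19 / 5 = -4336 / 5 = -867.20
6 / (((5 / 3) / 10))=36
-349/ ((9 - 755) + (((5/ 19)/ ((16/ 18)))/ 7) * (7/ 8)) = 424384/ 907091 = 0.47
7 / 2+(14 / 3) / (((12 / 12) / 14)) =413 / 6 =68.83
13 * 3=39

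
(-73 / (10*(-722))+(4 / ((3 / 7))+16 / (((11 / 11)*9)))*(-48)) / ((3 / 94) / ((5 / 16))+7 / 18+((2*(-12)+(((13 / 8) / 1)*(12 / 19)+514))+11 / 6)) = -1628801121 / 1506722534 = -1.08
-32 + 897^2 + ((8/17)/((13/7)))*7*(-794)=177500269/221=803168.64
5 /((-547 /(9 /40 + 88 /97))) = -4393 /424472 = -0.01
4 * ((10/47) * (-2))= -80/47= -1.70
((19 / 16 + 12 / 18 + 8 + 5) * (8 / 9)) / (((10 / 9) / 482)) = 171833 / 30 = 5727.77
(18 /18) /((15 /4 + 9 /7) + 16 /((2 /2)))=28 /589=0.05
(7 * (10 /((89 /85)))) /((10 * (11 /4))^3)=1904 /592295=0.00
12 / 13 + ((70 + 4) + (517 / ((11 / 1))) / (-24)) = 22765 / 312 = 72.96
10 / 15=2 / 3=0.67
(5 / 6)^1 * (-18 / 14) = -15 / 14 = -1.07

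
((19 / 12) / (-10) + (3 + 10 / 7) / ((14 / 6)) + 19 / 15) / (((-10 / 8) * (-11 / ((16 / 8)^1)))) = 1607 / 3675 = 0.44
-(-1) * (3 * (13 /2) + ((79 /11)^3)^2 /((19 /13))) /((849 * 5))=6321586570247 /285770504910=22.12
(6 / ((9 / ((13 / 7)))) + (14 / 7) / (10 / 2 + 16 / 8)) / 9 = 32 / 189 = 0.17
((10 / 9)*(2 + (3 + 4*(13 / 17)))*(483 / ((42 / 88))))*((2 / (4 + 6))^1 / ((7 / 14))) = 554576 / 153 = 3624.68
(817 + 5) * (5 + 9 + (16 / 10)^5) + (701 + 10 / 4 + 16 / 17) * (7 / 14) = 4351897003 / 212500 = 20479.52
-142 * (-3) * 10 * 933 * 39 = 155008620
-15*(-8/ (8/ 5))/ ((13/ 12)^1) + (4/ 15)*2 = 13604/ 195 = 69.76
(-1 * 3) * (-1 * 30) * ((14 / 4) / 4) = 315 / 4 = 78.75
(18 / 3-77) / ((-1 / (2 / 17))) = 142 / 17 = 8.35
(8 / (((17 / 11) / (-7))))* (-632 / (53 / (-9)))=-3503808 / 901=-3888.80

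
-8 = -8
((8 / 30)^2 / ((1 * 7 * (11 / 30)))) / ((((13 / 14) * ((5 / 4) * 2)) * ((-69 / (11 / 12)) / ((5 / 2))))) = -16 / 40365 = -0.00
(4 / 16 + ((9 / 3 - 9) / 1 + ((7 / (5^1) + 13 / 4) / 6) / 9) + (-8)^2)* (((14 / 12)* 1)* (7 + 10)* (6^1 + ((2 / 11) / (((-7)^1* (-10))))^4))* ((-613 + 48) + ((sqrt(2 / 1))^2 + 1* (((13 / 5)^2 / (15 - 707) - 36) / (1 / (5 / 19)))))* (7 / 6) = -4636483.33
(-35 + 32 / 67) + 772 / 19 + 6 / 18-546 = -2060570 / 3819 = -539.56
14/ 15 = 0.93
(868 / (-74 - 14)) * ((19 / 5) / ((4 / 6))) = -12369 / 220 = -56.22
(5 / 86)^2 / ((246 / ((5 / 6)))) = 125 / 10916496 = 0.00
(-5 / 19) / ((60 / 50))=-25 / 114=-0.22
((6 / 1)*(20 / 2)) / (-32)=-15 / 8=-1.88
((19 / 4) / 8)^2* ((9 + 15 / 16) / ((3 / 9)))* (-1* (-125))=21524625 / 16384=1313.76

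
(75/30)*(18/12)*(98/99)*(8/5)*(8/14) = 112/33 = 3.39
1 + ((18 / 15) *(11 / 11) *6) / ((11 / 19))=739 / 55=13.44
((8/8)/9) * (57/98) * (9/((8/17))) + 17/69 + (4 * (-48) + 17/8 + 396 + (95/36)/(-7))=33631001/162288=207.23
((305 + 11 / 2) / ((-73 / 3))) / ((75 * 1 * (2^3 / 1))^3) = -69 / 1168000000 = -0.00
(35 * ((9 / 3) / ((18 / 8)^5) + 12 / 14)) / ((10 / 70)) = 4384310 / 19683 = 222.75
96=96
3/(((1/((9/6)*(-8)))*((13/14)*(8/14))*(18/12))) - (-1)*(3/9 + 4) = -1595/39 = -40.90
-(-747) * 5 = 3735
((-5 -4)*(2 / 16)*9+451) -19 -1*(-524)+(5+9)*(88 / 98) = 53673 / 56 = 958.45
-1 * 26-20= -46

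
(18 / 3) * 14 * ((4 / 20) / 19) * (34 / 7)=408 / 95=4.29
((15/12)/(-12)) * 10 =-25/24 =-1.04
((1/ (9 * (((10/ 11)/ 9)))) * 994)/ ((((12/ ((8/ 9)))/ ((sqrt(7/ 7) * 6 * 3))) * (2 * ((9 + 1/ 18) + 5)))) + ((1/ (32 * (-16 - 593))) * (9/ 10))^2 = 5033379348687/ 97055436800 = 51.86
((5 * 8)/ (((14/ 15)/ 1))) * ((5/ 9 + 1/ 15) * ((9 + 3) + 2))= 1120/ 3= 373.33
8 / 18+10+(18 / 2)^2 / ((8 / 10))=4021 / 36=111.69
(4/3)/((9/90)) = 40/3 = 13.33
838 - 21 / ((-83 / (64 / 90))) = 1043534 / 1245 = 838.18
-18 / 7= -2.57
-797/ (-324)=797/ 324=2.46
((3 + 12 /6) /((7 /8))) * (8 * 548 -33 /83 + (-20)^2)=15881560 /581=27334.87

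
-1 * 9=-9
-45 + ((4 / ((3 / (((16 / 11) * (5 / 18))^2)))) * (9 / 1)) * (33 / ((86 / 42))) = -19055 / 1419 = -13.43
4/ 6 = 2/ 3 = 0.67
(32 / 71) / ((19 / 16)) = 512 / 1349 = 0.38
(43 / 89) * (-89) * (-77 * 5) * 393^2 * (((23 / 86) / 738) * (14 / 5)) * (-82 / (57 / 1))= -3732366.96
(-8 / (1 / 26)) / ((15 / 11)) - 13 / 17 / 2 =-77987 / 510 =-152.92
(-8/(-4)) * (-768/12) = -128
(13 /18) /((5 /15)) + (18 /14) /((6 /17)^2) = 1049 /84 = 12.49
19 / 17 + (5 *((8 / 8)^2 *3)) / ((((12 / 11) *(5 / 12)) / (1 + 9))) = 5629 / 17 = 331.12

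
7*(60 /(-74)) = -210 /37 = -5.68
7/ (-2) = -7/ 2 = -3.50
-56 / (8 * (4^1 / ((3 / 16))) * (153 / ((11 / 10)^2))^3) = -0.00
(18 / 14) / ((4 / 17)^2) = 23.22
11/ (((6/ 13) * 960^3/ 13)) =1859/ 5308416000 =0.00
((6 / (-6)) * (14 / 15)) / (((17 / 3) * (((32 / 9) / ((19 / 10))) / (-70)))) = 8379 / 1360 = 6.16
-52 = -52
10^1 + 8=18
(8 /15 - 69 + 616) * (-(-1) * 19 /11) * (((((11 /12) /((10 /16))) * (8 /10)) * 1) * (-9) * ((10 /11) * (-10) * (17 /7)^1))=220492.38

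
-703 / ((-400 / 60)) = 2109 / 20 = 105.45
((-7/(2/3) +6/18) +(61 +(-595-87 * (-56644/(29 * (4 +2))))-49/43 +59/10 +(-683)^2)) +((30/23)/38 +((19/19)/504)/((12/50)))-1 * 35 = 140422473592363/284119920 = 494236.64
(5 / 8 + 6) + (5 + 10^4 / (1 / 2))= 160093 / 8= 20011.62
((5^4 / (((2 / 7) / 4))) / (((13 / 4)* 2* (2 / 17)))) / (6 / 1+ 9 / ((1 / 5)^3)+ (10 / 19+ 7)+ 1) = 403750 / 40209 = 10.04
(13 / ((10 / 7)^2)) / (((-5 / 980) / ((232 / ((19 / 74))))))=-1128136.39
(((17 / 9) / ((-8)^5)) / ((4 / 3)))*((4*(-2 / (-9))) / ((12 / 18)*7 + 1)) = -1 / 147456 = -0.00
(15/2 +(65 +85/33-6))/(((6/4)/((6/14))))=4559/231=19.74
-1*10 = -10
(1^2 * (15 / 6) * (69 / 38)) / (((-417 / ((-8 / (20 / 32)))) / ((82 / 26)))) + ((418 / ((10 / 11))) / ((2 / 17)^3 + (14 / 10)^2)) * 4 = 7759451030876 / 8272090021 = 938.03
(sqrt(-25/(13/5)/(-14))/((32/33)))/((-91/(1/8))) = -0.00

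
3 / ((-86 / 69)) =-207 / 86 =-2.41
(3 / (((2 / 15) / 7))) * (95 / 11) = 29925 / 22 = 1360.23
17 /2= 8.50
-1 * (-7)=7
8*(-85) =-680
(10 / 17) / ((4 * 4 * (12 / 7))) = 35 / 1632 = 0.02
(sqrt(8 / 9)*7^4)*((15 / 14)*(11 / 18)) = 18865*sqrt(2) / 18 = 1482.17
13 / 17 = 0.76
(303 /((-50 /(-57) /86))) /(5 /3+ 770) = 2227959 /57875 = 38.50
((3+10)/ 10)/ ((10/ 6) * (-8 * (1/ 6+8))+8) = -117/ 9080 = -0.01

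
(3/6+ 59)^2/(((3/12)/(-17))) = -240737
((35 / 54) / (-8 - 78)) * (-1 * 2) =35 / 2322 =0.02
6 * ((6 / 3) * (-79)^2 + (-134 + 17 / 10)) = 370491 / 5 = 74098.20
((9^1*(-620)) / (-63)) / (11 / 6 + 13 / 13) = 3720 / 119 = 31.26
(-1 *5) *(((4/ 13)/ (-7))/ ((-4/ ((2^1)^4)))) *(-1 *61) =4880/ 91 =53.63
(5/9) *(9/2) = 5/2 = 2.50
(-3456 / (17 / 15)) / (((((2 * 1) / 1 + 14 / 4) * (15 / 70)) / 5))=-2419200 / 187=-12936.90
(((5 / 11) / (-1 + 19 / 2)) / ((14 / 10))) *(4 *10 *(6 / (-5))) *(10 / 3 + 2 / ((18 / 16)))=-36800 / 3927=-9.37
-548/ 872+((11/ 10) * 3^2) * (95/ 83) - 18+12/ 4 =-4.30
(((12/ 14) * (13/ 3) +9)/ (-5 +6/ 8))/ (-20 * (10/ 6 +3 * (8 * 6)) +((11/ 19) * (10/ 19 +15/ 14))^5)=0.00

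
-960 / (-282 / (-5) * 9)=-800 / 423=-1.89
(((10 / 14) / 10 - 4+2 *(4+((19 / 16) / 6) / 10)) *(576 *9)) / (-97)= -219.71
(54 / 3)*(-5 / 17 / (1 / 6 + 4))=-108 / 85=-1.27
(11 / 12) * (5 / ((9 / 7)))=3.56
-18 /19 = -0.95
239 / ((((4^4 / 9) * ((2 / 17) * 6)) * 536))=12189 / 548864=0.02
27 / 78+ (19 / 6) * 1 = 137 / 39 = 3.51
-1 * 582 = -582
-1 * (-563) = 563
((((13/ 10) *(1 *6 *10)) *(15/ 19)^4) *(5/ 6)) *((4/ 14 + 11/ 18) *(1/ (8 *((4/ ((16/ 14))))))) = 41315625/ 51085832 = 0.81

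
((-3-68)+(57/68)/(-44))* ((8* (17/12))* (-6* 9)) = 1912401/44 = 43463.66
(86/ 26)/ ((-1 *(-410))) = 43/ 5330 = 0.01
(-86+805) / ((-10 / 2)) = -719 / 5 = -143.80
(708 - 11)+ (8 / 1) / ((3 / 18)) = 745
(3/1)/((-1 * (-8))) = 3/8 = 0.38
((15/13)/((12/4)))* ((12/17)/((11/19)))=1140/2431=0.47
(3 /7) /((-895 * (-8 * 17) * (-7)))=-3 /5964280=-0.00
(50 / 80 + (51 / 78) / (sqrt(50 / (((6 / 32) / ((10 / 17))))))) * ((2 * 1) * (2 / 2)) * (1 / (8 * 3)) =17 * sqrt(255) / 62400 + 5 / 96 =0.06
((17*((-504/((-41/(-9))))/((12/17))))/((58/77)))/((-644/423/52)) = 3303969669/27347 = 120816.53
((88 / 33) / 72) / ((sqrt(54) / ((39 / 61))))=13 * sqrt(6) / 9882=0.00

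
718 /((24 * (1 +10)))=2.72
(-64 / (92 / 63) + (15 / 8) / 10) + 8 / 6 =-46705 / 1104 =-42.31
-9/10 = -0.90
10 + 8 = 18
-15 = -15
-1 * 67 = -67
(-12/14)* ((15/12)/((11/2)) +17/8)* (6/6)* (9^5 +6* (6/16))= -146683305/1232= -119061.12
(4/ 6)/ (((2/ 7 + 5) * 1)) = 14/ 111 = 0.13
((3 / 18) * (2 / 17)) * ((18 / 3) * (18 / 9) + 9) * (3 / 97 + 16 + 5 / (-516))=5613265 / 850884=6.60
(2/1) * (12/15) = 8/5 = 1.60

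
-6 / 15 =-2 / 5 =-0.40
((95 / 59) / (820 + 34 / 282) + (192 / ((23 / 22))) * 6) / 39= 57637283879 / 2039952317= 28.25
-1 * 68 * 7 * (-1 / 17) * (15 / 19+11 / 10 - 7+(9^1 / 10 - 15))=-10220 / 19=-537.89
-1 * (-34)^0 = -1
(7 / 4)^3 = 343 / 64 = 5.36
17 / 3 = 5.67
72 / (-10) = -36 / 5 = -7.20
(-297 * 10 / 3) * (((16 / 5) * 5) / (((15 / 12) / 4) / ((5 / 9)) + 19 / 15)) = -3801600 / 439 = -8659.68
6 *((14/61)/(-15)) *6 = -168/305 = -0.55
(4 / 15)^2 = 16 / 225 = 0.07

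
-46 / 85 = -0.54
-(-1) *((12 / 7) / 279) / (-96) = -1 / 15624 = -0.00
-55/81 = -0.68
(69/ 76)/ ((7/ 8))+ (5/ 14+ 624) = 23765/ 38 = 625.39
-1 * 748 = -748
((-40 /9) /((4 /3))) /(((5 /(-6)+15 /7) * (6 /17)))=-238 /33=-7.21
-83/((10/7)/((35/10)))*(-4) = 813.40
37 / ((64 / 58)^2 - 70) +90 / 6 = 836573 / 57846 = 14.46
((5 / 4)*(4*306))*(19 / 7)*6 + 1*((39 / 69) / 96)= 385119451 / 15456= 24917.15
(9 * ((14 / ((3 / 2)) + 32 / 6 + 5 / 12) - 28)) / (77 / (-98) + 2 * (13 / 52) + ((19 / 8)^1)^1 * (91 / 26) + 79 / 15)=-195300 / 22333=-8.74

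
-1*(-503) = 503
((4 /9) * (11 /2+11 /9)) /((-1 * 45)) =-242 /3645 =-0.07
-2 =-2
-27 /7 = -3.86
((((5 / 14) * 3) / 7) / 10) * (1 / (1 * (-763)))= -0.00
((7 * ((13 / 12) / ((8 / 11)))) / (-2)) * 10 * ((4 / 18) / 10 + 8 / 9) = -41041 / 864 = -47.50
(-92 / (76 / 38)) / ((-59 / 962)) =44252 / 59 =750.03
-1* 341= -341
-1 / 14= -0.07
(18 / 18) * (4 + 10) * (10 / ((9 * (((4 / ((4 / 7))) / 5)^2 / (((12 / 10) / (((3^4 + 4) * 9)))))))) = 40 / 3213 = 0.01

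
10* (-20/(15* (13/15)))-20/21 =-4460/273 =-16.34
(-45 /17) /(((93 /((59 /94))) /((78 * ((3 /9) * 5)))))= -57525 /24769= -2.32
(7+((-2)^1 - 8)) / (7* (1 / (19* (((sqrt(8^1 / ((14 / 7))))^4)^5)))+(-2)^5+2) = 59768832 / 597688313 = 0.10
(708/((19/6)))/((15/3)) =4248/95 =44.72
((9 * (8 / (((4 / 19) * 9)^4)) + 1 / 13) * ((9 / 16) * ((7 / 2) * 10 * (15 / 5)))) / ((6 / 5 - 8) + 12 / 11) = -3306189425 / 56429568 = -58.59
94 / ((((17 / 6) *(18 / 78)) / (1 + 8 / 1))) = 1293.88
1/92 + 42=3865/92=42.01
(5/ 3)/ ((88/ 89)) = 1.69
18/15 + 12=66/5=13.20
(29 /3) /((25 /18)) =174 /25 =6.96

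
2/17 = 0.12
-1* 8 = -8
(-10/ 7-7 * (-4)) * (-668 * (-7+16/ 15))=3686024/ 35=105314.97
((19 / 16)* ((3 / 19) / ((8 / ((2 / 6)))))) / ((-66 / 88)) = -1 / 96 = -0.01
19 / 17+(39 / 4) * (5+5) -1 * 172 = -2495 / 34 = -73.38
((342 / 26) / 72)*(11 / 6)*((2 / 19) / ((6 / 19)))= 209 / 1872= 0.11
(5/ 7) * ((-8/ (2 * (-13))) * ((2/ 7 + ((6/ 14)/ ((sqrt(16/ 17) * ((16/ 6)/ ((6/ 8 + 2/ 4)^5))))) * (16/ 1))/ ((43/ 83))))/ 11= 3320/ 301301 + 11671875 * sqrt(17)/ 154266112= 0.32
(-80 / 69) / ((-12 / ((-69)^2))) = 460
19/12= 1.58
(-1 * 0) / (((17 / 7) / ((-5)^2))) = 0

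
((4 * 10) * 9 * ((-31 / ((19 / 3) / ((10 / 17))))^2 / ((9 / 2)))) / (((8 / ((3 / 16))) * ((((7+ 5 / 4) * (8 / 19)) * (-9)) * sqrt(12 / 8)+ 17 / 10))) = -48164118750 * sqrt(6) / 290040500861-16216875 / 897958207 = -0.42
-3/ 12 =-1/ 4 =-0.25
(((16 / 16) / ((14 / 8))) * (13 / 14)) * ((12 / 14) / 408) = 13 / 11662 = 0.00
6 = 6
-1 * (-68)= 68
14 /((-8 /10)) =-35 /2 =-17.50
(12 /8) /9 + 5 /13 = 43 /78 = 0.55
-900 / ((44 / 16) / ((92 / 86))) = -165600 / 473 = -350.11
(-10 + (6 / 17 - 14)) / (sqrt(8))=-201*sqrt(2) / 34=-8.36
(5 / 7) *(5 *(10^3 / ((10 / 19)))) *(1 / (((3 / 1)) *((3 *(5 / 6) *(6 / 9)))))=9500 / 7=1357.14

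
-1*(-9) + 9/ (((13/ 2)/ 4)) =189/ 13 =14.54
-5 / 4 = -1.25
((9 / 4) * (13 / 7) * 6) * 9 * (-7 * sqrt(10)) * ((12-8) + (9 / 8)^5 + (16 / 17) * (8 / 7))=-84720282777 * sqrt(10) / 7798784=-34352.67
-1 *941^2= -885481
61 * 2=122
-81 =-81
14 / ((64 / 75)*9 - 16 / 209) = 36575 / 19864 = 1.84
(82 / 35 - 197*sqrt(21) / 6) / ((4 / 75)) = 615 / 14 - 4925*sqrt(21) / 8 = -2777.22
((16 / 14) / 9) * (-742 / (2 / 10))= -4240 / 9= -471.11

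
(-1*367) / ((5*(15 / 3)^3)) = -367 / 625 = -0.59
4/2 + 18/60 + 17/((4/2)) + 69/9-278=-3893/15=-259.53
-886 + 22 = -864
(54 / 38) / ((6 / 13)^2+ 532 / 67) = 305721 / 1754080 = 0.17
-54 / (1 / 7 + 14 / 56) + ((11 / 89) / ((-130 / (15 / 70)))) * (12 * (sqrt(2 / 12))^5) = -1512 / 11 - 11 * sqrt(6) / 971880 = -137.45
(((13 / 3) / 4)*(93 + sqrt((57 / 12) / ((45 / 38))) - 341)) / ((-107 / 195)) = 485.67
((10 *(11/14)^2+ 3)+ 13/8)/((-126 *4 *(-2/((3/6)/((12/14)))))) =1411/225792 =0.01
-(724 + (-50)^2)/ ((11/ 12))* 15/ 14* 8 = -2321280/ 77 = -30146.49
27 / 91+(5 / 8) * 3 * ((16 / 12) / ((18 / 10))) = 2761 / 1638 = 1.69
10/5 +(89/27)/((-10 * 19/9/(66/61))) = 10611/5795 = 1.83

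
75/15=5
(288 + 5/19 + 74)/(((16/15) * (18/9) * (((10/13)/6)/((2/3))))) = 268437/304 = 883.02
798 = 798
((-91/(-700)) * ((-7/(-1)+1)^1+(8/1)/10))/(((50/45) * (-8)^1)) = -1287/10000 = -0.13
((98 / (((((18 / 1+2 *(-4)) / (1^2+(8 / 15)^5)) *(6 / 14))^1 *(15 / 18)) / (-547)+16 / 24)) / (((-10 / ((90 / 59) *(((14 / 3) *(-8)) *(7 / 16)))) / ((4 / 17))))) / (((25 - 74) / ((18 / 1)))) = -192614969696688 / 6027305802907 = -31.96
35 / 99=0.35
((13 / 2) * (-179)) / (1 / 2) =-2327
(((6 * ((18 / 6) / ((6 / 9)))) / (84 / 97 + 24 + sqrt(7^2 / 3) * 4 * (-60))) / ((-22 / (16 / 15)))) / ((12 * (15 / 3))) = 58491 / 101362358350 + 131726 * sqrt(3) / 10136235835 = 0.00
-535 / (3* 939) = -535 / 2817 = -0.19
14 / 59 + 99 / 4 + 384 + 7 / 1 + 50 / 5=100533 / 236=425.99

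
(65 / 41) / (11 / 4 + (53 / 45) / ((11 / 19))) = 128700 / 388393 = 0.33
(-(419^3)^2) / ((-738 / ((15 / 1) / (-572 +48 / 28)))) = -189387879802921835 / 982032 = -192853063650.60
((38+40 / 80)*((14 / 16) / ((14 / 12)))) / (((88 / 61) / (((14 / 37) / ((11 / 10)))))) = 44835 / 6512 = 6.88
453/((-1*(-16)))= 453/16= 28.31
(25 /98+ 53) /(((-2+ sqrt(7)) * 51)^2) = 307 /(14994 * (2 - sqrt(7))^2) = 0.05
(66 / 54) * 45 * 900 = 49500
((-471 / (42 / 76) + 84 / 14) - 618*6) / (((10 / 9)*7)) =-28692 / 49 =-585.55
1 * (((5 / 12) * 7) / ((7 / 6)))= 5 / 2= 2.50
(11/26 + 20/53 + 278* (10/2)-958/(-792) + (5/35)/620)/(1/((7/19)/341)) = 103021196984/68500555695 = 1.50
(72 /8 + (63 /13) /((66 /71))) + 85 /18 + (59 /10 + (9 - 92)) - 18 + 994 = 11812543 /12870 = 917.84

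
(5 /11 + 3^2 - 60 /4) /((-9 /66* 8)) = 61 /12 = 5.08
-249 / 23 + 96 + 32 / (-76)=37037 / 437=84.75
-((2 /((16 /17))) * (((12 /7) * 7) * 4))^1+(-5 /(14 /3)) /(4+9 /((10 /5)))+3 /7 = -101.70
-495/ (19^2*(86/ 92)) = -22770/ 15523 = -1.47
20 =20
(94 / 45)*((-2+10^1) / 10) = 376 / 225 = 1.67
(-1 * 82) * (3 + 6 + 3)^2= -11808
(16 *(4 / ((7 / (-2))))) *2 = -36.57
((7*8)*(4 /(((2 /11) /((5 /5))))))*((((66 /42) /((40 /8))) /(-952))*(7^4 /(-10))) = 41503 /425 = 97.65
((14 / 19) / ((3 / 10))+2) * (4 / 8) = 127 / 57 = 2.23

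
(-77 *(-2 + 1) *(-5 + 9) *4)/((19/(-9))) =-11088/19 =-583.58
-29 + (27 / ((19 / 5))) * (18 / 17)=-6937 / 323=-21.48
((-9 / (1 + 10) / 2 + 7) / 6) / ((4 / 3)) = 145 / 176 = 0.82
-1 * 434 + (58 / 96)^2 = -999095 / 2304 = -433.63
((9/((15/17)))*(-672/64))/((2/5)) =-1071/4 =-267.75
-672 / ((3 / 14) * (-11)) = 3136 / 11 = 285.09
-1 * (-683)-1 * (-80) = 763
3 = 3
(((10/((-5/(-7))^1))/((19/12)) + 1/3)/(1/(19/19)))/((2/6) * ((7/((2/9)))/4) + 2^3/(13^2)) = 707096/205941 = 3.43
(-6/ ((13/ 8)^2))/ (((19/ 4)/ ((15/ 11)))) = -23040/ 35321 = -0.65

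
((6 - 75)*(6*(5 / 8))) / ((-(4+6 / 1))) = 207 / 8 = 25.88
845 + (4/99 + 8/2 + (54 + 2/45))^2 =114858181/27225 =4218.85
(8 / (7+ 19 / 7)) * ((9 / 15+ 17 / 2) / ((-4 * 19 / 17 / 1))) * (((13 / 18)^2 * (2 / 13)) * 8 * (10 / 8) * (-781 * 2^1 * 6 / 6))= 6467461 / 3078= 2101.19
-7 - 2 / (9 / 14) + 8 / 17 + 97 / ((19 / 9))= 105544 / 2907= 36.31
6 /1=6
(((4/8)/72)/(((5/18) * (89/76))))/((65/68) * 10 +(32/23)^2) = 170867/91999745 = 0.00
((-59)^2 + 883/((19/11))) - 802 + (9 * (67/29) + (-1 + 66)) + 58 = 1837036/551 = 3334.00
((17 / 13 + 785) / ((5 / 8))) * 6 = 490656 / 65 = 7548.55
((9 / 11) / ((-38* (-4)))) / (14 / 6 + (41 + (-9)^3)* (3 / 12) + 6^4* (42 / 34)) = 459 / 122047640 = 0.00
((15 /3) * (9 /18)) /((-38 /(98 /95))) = -49 /722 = -0.07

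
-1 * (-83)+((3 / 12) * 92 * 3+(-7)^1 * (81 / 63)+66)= 209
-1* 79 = -79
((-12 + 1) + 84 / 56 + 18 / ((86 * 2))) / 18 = -202 / 387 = -0.52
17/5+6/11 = 217/55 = 3.95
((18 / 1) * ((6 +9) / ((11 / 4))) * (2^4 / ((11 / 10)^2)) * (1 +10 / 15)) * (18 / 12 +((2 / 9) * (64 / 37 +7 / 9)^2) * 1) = 925264480000 / 147593259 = 6269.02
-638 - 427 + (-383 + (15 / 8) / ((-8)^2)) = -741361 / 512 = -1447.97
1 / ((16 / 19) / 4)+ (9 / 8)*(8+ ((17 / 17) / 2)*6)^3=12017 / 8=1502.12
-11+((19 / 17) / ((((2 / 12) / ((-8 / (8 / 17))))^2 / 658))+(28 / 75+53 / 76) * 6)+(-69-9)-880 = 7267748353 / 950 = 7650261.42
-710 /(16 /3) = -133.12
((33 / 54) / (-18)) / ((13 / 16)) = -44 / 1053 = -0.04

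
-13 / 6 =-2.17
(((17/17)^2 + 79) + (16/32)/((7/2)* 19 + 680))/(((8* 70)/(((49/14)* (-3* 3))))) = -1074969/238880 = -4.50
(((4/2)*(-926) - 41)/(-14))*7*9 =17037/2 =8518.50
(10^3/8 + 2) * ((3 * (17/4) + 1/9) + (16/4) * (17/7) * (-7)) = -252095/36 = -7002.64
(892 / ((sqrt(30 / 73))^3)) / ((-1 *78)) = -16279 *sqrt(2190) / 17550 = -43.41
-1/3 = -0.33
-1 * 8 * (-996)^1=7968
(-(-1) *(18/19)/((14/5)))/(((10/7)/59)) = 531/38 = 13.97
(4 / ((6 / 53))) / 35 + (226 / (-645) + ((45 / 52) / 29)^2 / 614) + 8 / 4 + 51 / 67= 481560194753019 / 140793419472160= 3.42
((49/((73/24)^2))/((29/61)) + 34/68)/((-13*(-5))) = 3597869/20090330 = 0.18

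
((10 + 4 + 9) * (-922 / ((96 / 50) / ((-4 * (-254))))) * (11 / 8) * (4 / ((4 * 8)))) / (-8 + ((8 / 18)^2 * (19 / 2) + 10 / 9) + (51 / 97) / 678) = 21918413396385 / 56953312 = 384848.79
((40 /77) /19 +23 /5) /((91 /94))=3181806 /665665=4.78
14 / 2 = 7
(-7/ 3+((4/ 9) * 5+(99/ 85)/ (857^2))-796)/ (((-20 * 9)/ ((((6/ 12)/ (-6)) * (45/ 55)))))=-223648900667/ 741646600200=-0.30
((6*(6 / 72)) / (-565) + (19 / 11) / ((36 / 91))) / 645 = 976687 / 144312300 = 0.01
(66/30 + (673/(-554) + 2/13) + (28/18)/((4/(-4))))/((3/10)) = -134987/97227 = -1.39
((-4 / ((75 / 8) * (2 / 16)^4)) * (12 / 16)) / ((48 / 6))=-4096 / 25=-163.84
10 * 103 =1030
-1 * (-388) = 388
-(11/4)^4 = -14641/256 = -57.19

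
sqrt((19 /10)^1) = sqrt(190) /10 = 1.38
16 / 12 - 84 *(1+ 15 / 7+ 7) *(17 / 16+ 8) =-92639 / 12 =-7719.92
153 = 153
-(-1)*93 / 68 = 93 / 68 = 1.37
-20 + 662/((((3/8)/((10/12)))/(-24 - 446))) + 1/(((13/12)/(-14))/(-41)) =-80836748/117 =-690912.38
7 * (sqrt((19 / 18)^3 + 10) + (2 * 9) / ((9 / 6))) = 7 * sqrt(130358) / 108 + 84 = 107.40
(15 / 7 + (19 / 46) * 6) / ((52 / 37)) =6882 / 2093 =3.29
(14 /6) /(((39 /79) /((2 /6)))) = 553 /351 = 1.58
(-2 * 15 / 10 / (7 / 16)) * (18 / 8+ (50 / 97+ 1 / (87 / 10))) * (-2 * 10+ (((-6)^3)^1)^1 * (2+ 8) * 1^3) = 847854320 / 19691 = 43057.96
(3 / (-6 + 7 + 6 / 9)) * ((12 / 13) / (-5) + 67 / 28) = 36171 / 9100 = 3.97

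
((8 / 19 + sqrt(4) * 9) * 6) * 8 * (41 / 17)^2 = 28240800 / 5491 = 5143.11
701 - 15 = 686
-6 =-6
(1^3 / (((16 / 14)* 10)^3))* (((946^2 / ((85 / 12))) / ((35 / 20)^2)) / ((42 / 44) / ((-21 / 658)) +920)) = 51681399 / 1664470000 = 0.03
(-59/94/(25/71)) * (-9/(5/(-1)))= -37701/11750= -3.21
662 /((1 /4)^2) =10592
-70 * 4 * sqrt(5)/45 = -56 * sqrt(5)/9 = -13.91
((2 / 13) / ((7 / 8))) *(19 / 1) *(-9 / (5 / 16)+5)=-5168 / 65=-79.51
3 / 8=0.38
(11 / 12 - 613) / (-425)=1469 / 1020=1.44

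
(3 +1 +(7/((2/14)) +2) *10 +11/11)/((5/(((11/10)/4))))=1133/40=28.32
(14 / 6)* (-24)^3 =-32256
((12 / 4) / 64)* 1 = 3 / 64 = 0.05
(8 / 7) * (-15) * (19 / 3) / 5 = -152 / 7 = -21.71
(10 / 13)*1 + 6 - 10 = -42 / 13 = -3.23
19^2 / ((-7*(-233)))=361 / 1631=0.22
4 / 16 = 1 / 4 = 0.25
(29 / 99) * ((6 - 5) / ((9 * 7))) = 29 / 6237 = 0.00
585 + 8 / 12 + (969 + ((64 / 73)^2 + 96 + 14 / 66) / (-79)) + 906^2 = 822389.44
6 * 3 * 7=126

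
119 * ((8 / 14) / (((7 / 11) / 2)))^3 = 11585024 / 16807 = 689.30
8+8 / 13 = 112 / 13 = 8.62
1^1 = 1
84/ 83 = 1.01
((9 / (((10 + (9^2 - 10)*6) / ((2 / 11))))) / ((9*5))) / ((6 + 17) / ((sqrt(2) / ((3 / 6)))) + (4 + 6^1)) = 8 / 324929 - 23*sqrt(2) / 1624645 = 0.00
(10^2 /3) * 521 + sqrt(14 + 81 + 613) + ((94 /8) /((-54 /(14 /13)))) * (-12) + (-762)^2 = 2 * sqrt(177) + 69967577 /117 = 598040.09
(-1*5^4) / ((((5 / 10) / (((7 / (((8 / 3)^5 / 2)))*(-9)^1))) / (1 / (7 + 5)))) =3189375 / 32768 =97.33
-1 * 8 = -8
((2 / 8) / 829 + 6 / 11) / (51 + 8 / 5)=99535 / 9593188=0.01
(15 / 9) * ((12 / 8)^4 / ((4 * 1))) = 135 / 64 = 2.11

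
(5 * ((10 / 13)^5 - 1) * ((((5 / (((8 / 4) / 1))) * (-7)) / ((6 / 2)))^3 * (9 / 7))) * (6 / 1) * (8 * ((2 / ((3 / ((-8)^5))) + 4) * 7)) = -2540515611865000 / 371293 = -6842347180.97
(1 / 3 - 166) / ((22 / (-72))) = 5964 / 11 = 542.18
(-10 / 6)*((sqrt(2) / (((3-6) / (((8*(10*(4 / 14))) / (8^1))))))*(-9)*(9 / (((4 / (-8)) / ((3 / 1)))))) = 5400*sqrt(2) / 7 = 1090.96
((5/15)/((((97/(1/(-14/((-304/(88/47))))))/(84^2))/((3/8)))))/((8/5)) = 281295/4268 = 65.91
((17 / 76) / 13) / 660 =17 / 652080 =0.00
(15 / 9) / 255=1 / 153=0.01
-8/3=-2.67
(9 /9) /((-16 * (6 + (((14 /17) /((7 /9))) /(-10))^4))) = -52200625 /5011364976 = -0.01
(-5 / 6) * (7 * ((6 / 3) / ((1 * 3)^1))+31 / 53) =-4175 / 954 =-4.38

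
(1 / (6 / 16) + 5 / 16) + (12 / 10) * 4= 1867 / 240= 7.78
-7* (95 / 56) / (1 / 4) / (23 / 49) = -4655 / 46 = -101.20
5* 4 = 20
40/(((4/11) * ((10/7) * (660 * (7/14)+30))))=77/360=0.21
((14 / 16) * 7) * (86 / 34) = 2107 / 136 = 15.49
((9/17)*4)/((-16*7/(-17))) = 9/28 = 0.32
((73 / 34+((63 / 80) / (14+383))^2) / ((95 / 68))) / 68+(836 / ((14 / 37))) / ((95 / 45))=1046.59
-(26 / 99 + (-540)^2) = -28868426 / 99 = -291600.26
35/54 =0.65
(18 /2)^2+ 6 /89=7215 /89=81.07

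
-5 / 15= -1 / 3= -0.33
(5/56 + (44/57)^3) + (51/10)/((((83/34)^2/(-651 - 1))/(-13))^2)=25389278636949883889489/2460905675466840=10317046.64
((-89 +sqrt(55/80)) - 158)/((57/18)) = -78 +3 *sqrt(11)/38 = -77.74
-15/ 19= -0.79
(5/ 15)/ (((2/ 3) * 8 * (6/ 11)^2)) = 121/ 576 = 0.21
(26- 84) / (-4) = 29 / 2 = 14.50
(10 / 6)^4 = 625 / 81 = 7.72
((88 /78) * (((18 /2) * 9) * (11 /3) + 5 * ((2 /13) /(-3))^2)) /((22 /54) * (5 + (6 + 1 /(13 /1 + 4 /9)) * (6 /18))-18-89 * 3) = -218650388 /184097615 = -1.19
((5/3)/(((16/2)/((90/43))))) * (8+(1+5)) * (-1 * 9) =-4725/86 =-54.94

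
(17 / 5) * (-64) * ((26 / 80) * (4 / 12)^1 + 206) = -44849.17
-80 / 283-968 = -274024 / 283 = -968.28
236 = 236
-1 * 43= -43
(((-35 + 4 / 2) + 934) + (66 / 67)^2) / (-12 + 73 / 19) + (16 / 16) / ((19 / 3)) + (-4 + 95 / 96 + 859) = 189248455883 / 253826016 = 745.58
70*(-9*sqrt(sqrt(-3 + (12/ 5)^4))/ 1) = -126*18861^(1/ 4) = -1476.60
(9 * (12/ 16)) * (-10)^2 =675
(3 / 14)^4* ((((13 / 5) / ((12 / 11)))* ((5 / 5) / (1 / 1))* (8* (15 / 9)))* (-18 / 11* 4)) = -1053 / 2401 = -0.44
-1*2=-2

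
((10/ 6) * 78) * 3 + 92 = 482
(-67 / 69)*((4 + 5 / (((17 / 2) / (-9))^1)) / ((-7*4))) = -737 / 16422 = -0.04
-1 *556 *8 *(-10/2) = 22240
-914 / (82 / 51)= -568.46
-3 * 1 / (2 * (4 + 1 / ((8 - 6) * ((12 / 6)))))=-6 / 17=-0.35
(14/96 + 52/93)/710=1049/1056480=0.00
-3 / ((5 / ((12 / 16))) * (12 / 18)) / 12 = -9 / 160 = -0.06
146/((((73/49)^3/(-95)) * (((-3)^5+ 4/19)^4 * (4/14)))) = -4246509785/1005049330515169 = -0.00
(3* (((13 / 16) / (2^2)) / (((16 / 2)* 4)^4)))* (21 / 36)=91 / 268435456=0.00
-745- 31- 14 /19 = -14758 /19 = -776.74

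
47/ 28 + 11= 12.68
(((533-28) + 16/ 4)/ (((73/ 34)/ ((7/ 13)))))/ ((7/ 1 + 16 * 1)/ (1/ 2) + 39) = 7126/ 4745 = 1.50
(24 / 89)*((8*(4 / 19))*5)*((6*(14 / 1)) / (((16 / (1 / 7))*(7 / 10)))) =28800 / 11837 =2.43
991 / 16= 61.94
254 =254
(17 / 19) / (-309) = -17 / 5871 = -0.00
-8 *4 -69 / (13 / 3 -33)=-2545 / 86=-29.59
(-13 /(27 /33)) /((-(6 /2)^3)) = 143 /243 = 0.59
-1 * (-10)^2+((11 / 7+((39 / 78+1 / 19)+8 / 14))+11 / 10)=-63976 / 665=-96.20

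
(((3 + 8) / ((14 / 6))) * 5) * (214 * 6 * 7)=211860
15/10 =3/2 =1.50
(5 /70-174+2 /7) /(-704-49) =0.23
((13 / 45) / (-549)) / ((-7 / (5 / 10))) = 13 / 345870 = 0.00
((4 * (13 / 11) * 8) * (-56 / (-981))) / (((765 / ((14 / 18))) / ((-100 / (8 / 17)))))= -407680 / 874071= -0.47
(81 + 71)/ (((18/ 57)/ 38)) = 54872/ 3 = 18290.67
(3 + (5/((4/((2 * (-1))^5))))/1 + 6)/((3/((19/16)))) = -589/48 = -12.27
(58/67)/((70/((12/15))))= 116/11725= 0.01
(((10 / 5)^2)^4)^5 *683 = 750966441771008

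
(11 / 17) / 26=11 / 442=0.02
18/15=6/5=1.20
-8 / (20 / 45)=-18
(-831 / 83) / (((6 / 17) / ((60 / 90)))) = -18.91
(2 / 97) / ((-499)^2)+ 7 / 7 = 24153099 / 24153097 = 1.00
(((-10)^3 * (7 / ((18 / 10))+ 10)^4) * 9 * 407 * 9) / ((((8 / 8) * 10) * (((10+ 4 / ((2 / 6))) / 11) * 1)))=-4968261718750 / 81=-61336564429.01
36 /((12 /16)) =48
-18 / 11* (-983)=17694 / 11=1608.55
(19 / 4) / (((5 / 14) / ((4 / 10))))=133 / 25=5.32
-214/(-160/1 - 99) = 214/259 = 0.83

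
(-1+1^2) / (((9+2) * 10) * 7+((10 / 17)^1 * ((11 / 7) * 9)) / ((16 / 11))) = 0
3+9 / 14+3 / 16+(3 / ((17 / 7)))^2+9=464685 / 32368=14.36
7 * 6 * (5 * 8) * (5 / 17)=8400 / 17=494.12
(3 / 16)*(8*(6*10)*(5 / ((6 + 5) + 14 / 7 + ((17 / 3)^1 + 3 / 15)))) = 6750 / 283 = 23.85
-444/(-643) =444/643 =0.69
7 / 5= 1.40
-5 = -5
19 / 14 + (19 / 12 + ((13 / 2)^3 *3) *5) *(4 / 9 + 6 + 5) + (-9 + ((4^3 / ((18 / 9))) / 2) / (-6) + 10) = 47161.77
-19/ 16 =-1.19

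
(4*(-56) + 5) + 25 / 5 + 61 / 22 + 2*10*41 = 13393 / 22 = 608.77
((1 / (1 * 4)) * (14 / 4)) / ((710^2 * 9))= 7 / 36295200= 0.00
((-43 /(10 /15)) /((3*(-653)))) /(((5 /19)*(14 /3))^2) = 139707 /6399400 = 0.02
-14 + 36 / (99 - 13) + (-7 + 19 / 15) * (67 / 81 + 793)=-47698192 / 10449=-4564.86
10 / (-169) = -10 / 169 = -0.06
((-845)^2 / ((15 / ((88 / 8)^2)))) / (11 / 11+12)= 1329185 / 3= 443061.67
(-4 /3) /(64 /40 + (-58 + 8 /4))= 5 /204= 0.02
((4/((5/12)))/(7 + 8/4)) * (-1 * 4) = -64/15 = -4.27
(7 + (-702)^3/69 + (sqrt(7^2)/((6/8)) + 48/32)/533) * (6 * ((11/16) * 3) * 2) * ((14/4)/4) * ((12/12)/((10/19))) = -24901193161383/120704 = -206299651.72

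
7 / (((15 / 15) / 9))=63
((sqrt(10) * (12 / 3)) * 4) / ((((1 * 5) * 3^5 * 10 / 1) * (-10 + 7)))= -8 * sqrt(10) / 18225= -0.00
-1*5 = -5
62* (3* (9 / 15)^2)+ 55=121.96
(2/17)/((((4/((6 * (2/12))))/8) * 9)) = 4/153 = 0.03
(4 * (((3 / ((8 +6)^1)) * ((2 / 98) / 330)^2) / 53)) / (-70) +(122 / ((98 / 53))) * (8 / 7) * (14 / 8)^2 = 261347534852249 / 1131724555500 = 230.93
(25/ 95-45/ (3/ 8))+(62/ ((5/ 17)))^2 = 44316.90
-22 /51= -0.43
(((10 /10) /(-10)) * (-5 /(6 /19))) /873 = 19 /10476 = 0.00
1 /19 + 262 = 4979 /19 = 262.05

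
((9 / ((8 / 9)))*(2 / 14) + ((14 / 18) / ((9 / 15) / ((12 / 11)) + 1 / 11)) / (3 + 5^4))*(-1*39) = -210072629 / 3719016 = -56.49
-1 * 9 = -9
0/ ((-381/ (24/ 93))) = 0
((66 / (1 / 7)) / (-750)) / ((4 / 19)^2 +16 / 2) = -2527 / 33000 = -0.08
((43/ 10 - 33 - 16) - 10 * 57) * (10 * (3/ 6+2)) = -30735/ 2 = -15367.50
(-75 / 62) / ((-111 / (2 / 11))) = 25 / 12617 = 0.00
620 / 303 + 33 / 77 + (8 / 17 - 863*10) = -311065709 / 36057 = -8627.05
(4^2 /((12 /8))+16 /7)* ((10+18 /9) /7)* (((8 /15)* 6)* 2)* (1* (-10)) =-69632 /49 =-1421.06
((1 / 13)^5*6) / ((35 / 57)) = 342 / 12995255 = 0.00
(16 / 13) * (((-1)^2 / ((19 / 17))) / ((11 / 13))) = 272 / 209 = 1.30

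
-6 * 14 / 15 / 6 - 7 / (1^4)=-119 / 15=-7.93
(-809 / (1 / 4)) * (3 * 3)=-29124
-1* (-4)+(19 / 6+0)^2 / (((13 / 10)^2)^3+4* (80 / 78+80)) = 155112196612 / 38484736653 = 4.03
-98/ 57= -1.72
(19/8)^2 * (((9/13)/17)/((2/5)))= 16245/28288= 0.57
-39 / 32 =-1.22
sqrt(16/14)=2*sqrt(14)/7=1.07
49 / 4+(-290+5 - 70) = -1371 / 4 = -342.75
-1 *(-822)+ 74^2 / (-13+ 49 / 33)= 32913 / 95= 346.45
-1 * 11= -11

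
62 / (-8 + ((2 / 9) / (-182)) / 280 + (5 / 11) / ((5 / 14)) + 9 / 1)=156396240 / 5732989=27.28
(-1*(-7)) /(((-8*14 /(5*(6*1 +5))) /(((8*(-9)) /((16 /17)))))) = 8415 /32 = 262.97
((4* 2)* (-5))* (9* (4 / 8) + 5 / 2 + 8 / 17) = -5080 / 17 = -298.82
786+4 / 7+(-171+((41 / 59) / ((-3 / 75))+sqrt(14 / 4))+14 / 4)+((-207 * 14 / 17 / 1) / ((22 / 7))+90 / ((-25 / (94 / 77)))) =sqrt(14) / 2+419413063 / 772310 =544.93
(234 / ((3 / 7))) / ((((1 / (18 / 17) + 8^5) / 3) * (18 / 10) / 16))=37440 / 84263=0.44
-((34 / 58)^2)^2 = -83521 / 707281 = -0.12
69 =69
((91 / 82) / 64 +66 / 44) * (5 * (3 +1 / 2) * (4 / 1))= 278705 / 2624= 106.21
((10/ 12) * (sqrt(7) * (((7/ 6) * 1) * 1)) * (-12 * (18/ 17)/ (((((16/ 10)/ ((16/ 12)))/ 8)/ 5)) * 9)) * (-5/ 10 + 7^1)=-409500 * sqrt(7)/ 17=-63731.48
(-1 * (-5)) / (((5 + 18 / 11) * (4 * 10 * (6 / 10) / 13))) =0.41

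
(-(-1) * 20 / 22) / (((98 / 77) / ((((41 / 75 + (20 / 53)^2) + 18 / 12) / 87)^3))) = 784703553996886147 / 68962784451103716075000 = 0.00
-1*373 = -373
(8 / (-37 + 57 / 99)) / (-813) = 44 / 162871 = 0.00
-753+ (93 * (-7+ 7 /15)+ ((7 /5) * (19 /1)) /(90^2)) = -55104167 /40500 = -1360.60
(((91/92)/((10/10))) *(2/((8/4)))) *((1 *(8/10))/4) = 91/460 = 0.20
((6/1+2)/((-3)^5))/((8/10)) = -10/243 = -0.04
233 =233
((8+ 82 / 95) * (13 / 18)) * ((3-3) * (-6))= 0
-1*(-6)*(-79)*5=-2370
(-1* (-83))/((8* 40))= 83/320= 0.26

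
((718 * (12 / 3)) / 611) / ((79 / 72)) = 206784 / 48269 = 4.28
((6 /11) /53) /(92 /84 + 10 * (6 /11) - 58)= -126 /629905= -0.00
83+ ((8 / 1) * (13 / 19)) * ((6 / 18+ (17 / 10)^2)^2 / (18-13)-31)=-80487593 / 1068750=-75.31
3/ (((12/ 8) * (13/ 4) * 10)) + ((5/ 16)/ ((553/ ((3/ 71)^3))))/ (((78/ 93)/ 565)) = 25346194849/ 411683548640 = 0.06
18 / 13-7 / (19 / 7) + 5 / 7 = -0.48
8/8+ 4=5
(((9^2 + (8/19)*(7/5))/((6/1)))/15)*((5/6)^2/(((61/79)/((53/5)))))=32453437/3755160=8.64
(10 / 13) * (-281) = -2810 / 13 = -216.15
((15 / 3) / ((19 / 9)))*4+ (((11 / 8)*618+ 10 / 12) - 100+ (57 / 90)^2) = 6501917 / 8550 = 760.46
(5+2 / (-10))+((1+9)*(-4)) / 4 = -26 / 5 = -5.20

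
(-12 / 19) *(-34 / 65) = 408 / 1235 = 0.33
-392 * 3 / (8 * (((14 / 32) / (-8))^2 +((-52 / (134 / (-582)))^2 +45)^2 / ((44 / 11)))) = -0.00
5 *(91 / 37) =455 / 37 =12.30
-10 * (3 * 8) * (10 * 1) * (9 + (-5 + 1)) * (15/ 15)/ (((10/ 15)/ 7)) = -126000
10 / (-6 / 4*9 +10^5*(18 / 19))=380 / 3599487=0.00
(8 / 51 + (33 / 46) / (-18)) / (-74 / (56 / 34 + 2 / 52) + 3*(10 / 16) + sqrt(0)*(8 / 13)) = -272670 / 97941199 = -0.00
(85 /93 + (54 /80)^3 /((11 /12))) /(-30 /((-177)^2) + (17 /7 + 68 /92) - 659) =-11461891056637 /6016154081872000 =-0.00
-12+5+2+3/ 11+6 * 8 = 476/ 11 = 43.27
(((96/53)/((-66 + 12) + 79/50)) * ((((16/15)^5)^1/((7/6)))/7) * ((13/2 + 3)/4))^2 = 101612466592546816/527746662500721890625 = 0.00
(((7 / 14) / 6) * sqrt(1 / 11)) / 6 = 0.00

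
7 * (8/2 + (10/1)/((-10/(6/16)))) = 203/8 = 25.38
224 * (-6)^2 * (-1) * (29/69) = -77952/23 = -3389.22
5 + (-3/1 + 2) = 4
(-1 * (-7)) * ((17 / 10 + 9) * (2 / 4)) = 749 / 20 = 37.45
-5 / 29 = -0.17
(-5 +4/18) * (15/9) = -215/27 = -7.96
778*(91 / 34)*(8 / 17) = 283192 / 289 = 979.90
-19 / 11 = -1.73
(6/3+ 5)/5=7/5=1.40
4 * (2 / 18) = 4 / 9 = 0.44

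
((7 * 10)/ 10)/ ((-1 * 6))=-7/ 6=-1.17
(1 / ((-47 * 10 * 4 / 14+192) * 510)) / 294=1 / 8653680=0.00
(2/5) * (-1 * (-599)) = 1198/5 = 239.60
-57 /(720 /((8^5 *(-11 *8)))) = 3424256 /15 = 228283.73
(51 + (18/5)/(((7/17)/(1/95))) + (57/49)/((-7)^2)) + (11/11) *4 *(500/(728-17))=43729589438/810877725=53.93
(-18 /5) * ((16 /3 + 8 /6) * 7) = -168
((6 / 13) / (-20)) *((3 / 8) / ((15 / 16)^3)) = -256 / 24375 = -0.01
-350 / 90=-35 / 9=-3.89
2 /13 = 0.15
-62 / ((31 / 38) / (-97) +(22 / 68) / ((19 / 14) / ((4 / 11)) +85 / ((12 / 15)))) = 23927985996 / 2110505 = 11337.56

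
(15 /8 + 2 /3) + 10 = 301 /24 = 12.54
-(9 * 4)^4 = -1679616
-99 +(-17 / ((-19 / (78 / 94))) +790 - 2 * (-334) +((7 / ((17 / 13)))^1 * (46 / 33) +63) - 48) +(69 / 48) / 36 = 132953653849 / 96186816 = 1382.24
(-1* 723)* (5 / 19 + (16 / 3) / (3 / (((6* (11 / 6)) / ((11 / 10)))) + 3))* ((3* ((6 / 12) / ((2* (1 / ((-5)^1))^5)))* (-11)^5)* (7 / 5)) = -54570163965625 / 76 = -718028473231.91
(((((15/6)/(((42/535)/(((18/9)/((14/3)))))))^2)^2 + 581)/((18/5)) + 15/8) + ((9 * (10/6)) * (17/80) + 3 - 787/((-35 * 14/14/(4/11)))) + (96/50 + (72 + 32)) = 24158481660817253/2435051942400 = 9921.14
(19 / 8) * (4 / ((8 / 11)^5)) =3059969 / 65536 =46.69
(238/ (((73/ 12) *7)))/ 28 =102/ 511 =0.20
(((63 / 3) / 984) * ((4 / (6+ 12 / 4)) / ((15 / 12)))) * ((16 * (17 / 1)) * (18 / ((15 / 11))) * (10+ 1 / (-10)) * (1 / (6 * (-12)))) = -57596 / 15375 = -3.75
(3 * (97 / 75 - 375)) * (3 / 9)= -28028 / 75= -373.71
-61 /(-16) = 61 /16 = 3.81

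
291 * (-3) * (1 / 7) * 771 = -673083 / 7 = -96154.71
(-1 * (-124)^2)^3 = -3635215077376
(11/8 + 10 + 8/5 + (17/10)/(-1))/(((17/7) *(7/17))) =451/40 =11.28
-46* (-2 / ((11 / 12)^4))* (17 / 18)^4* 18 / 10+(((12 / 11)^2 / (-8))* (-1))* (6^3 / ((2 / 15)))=281719112 / 658845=427.60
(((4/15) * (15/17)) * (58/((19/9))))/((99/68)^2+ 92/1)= 567936/8268971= 0.07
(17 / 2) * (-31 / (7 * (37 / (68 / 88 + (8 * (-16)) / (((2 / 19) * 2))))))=7040193 / 11396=617.78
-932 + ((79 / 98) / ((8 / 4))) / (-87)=-15892543 / 17052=-932.00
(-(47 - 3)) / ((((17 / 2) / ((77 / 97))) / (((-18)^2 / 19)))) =-70.07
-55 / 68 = -0.81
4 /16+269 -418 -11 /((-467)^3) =-60599299941 /407390252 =-148.75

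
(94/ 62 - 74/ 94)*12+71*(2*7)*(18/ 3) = 8702292/ 1457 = 5972.75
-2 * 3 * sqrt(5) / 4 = -3 * sqrt(5) / 2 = -3.35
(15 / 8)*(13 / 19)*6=585 / 76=7.70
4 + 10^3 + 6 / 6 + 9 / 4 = 4029 / 4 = 1007.25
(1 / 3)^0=1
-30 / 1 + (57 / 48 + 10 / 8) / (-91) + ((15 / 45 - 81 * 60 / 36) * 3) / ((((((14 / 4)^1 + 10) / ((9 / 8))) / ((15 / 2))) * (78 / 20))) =-94.77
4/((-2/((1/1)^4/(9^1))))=-2/9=-0.22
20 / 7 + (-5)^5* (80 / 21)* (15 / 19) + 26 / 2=-1247891 / 133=-9382.64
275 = 275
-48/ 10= -24/ 5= -4.80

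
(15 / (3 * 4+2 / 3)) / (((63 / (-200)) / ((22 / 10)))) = -1100 / 133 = -8.27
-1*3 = -3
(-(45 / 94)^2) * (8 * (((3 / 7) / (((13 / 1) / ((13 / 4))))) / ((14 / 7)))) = -6075 / 61852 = -0.10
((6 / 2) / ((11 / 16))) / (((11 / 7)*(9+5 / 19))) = 399 / 1331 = 0.30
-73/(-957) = 73/957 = 0.08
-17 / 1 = -17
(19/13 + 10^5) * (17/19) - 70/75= 331501387/3705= 89474.06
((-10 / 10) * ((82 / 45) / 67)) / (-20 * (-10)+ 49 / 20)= -328 / 2441547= -0.00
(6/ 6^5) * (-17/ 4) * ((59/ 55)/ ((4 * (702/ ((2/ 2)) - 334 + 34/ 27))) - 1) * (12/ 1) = 0.04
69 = 69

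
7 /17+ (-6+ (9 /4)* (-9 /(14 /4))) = -2707 /238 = -11.37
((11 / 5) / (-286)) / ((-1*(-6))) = -1 / 780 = -0.00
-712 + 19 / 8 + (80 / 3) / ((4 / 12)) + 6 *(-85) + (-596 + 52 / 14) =-96987 / 56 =-1731.91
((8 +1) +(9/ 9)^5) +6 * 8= 58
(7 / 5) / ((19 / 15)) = 21 / 19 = 1.11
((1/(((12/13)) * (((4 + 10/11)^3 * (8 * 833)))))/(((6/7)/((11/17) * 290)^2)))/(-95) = -8803852915/14816382344064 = -0.00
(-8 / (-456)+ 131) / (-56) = -1867 / 798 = -2.34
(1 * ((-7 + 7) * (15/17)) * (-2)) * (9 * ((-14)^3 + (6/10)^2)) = 0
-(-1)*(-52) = -52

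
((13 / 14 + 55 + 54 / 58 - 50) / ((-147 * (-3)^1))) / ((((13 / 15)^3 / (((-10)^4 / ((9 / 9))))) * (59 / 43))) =174.15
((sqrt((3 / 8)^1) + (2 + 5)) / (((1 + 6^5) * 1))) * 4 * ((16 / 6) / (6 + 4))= 4 * sqrt(6) / 116655 + 16 / 16665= 0.00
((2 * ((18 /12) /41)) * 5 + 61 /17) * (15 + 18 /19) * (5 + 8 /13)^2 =342313644 /172159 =1988.36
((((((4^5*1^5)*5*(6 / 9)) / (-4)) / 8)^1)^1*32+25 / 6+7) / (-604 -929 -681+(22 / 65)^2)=86244925 / 56121996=1.54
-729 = -729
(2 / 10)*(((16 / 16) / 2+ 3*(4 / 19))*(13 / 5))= 0.59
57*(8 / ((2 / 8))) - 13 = 1811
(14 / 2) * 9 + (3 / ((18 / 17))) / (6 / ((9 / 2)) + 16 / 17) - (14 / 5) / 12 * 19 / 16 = 890443 / 13920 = 63.97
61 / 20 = 3.05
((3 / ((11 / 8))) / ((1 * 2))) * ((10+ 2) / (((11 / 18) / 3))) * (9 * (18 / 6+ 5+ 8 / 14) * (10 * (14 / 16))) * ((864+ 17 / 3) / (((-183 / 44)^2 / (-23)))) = -186645772800 / 3721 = -50160110.94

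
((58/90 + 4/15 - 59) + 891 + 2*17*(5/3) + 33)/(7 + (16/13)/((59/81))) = 31842772/299925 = 106.17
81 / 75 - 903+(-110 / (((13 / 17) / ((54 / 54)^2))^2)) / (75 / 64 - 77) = -18442036036 / 20503925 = -899.44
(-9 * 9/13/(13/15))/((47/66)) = -80190/7943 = -10.10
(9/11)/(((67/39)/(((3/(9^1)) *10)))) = 1170/737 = 1.59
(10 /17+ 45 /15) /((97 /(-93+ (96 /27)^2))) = -397049 /133569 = -2.97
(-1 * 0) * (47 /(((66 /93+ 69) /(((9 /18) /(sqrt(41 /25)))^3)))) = 0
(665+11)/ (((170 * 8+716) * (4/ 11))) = 1859/ 2076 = 0.90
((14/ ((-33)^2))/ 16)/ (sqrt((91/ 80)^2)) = 10/ 14157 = 0.00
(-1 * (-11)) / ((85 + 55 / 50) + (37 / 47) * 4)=5170 / 41947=0.12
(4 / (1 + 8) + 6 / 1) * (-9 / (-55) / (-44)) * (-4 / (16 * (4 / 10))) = 29 / 1936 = 0.01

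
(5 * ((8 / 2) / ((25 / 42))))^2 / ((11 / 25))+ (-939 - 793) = 9172 / 11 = 833.82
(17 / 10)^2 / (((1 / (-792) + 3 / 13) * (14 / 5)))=21879 / 4865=4.50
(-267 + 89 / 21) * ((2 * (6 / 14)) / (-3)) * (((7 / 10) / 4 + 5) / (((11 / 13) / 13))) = 32172699 / 5390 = 5968.96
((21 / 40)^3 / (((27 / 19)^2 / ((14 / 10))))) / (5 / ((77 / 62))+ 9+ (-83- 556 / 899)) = -59999796703 / 42220431360000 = -0.00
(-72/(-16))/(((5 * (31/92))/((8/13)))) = 3312/2015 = 1.64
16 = 16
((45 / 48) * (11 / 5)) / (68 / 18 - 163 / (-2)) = 297 / 12280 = 0.02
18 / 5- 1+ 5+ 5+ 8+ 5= 128 / 5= 25.60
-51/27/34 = -1/18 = -0.06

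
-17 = -17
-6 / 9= -2 / 3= -0.67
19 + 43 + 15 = 77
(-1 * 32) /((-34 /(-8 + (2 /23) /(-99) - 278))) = -10419584 /38709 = -269.18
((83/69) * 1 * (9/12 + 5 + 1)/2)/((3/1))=249/184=1.35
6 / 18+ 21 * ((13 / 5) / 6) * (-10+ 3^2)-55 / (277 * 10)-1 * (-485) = 1978667 / 4155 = 476.21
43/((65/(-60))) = -516/13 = -39.69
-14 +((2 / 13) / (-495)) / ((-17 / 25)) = -306296 / 21879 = -14.00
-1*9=-9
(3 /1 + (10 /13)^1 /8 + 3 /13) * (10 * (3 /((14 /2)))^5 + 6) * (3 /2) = 515367 /16807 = 30.66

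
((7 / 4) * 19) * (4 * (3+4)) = 931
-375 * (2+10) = -4500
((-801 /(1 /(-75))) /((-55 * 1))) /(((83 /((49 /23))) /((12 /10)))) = -706482 /20999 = -33.64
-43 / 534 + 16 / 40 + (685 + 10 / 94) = 86014091 / 125490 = 685.43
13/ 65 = 1/ 5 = 0.20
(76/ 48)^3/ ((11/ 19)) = 130321/ 19008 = 6.86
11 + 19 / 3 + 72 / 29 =1724 / 87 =19.82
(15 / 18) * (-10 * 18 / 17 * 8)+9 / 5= -5847 / 85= -68.79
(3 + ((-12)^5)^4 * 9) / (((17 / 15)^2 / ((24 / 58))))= 93160367816473645468884900 / 8381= 11115662548201127009770.30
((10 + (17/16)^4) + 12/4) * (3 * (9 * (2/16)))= 25258203/524288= 48.18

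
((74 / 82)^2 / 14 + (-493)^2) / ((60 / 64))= 3050622152 / 11767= 259252.33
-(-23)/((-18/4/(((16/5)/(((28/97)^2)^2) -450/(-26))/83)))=-27464269019/932644440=-29.45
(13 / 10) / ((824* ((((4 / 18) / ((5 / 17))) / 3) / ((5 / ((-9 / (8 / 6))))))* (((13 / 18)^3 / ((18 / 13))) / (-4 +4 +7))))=-459270 / 3846947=-0.12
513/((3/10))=1710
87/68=1.28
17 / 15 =1.13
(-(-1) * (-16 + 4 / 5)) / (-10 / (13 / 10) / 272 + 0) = 67184 / 125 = 537.47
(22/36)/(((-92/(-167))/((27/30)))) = 1837/1840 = 1.00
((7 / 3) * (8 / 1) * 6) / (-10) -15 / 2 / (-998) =-111701 / 9980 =-11.19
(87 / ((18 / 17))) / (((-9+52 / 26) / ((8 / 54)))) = -986 / 567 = -1.74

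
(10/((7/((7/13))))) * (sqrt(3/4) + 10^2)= 5 * sqrt(3)/13 + 1000/13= 77.59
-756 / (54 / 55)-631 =-1401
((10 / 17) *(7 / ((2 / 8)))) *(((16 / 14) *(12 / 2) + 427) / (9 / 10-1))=-1214800 / 17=-71458.82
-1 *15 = -15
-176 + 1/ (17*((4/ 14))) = -5977/ 34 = -175.79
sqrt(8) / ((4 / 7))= 4.95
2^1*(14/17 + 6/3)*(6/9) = 3.76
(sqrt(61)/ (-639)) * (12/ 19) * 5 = -20 * sqrt(61)/ 4047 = -0.04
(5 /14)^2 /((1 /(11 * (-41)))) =-11275 /196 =-57.53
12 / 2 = 6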